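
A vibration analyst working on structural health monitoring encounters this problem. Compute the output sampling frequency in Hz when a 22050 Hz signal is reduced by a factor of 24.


Decimation reduces the sample rate:
fs_out = fs_in / M
       = 22050 / 24
       = 918.75 Hz

918.75 Hz


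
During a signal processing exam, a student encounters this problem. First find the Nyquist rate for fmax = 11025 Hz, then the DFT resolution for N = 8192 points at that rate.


Step 1 — Nyquist sampling rate:
fs = 2 * fmax = 2 * 11025 = 22050 Hz

Step 2 — DFT bin spacing:
df = fs / N = 22050 / 8192 = 2.6917 Hz

2.6917 Hz


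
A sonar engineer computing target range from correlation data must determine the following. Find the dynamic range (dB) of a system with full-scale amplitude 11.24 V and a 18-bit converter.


Dynamic range from full-scale to LSB:
V_min = V_max / 2^bits = 11.24 / 2^18
DR = 20 * log10(V_max / V_min)
   = 20 * log10(2^18)
   = 20 * 18 * log10(2)
   = 108.37 dB

108.37 dB


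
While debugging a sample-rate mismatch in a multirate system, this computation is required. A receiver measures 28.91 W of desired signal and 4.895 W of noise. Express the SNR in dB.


SNR in decibels:
SNR = 10 * log10(Ps / Pn)
    = 10 * log10(28.91 / 4.895)
    = 10 * log10(5.906)
    = 10 * 0.7713
    = 7.71 dB

7.71 dB


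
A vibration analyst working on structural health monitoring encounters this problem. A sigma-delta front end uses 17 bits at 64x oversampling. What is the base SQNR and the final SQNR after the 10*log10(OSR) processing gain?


Step 1 — baseline SQNR at Nyquist:
SQNR_base = 6.02*N + 1.76
          = 6.02*17 + 1.76
          = 104.1 dB

Step 2 — oversampling processing gain:
G = 10*log10(OSR) = 10*log10(64) = 18.06 dB

Step 3 — total:
SQNR_total = 104.1 + 18.06 = 122.16 dB

Base SQNR = 104.1 dB; oversampled SQNR = 122.16 dB


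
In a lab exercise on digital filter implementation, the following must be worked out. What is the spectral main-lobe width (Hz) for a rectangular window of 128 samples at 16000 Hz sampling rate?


Main lobe width for a rectangular window:
Width = 2 * fs / N
      = 2 * 16000 / 128
      = 32000 / 128
      = 250.0 Hz

250.0 Hz


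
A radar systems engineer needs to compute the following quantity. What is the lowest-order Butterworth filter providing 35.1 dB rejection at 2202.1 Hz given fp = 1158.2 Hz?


Butterworth filter order formula:
n = log10(10^(A/10) - 1) / (2 * log10(f_stop/f_pass))
10^(35.1/10) - 1 = 3234.9366
f_stop/f_pass = 2202.1 / 1158.2 = 1.9013
n = 6.2889 -> ceil = 7

7


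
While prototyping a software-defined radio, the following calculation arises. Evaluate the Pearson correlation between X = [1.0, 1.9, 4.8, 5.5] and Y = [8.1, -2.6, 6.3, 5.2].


Pearson correlation coefficient (population):
r = cov(X,Y) / (std(X) * std(Y))
Mean X = 3.3, Mean Y = 4.25
Cov(X,Y) = 1.475
Std(X) = 1.89341, Std(Y) = 4.088092
r = 0.1906

0.1906


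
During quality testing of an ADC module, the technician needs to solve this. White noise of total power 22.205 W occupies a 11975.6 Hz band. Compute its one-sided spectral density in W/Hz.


Power spectral density:
PSD = P / BW
    = 22.205 / 11975.6
    = 0.00185419 W/Hz

0.00185419 W/Hz


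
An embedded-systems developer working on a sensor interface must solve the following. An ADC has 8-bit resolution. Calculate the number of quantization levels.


Number of quantization levels = 2^N
= 2^8
= 256

256


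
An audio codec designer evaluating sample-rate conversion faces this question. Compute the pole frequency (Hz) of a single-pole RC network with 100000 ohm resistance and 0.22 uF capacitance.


Cutoff frequency of a first-order RC filter:
fc = 1 / (2 * pi * R * C)
C = 0.22 uF = 2.2e-07 F
fc = 1 / (2 * pi * 100000 * 2.2e-07)
   = 1 / 0.13823007675795
   = 7.234316 Hz

7.234316 Hz


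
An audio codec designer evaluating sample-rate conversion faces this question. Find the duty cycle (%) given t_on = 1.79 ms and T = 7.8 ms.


Duty cycle as a percentage:
DC = (t_on / T) * 100
   = (1.79 / 7.8) * 100
   = 0.229487 * 100
   = 22.95 %

22.95 %


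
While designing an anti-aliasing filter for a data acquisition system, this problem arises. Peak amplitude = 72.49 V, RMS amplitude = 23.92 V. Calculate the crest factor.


Crest factor is the ratio of peak to RMS:
CF = V_peak / V_rms
   = 72.49 / 23.92
   = 3.0305

3.0305


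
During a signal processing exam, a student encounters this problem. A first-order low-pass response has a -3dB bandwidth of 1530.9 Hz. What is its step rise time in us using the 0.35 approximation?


Rise time from bandwidth relationship:
tr = 0.35 / BW
   = 0.35 / 1530.9
   = 0.0002286236854 s
   = 228.6237 us

228.6237 us


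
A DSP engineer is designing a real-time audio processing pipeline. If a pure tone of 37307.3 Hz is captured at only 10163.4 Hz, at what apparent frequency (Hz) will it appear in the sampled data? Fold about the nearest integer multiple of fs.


Compute the nearest integer multiple of fs to the signal:
n = round(37307.3 / 10163.4) = 4
f_alias = |37307.3 - 4 * 10163.4|
        = |37307.3 - 40653.6|
        = 3346.3 Hz

3346.3


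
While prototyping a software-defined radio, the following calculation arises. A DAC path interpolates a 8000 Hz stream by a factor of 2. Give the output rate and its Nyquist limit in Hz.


Step 1 — output sample rate after interpolation by L:
fs_out = L * fs_in = 2 * 8000 = 16000 Hz

Step 2 — Nyquist frequency of the output stream:
f_Nyq = fs_out / 2 = 16000 / 2 = 8000.0 Hz

fs_out = 16000 Hz; f_Nyquist = 8000.0 Hz


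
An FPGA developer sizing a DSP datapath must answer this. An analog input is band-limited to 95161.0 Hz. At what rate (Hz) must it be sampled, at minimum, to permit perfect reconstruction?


The Nyquist rate is twice the maximum frequency component.
fs_min = 2 * fmax
      = 2 * 95161.0
      = 190322.0 Hz

190322.0


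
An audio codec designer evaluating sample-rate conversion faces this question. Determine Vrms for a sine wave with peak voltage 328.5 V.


RMS voltage for a sinusoidal waveform:
V_rms = V_peak / sqrt(2)
      = 328.5 / 1.414214
      = 232.285 V

232.285 V


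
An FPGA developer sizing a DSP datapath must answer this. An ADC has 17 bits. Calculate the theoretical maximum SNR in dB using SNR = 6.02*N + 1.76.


Theoretical SNR for a full-scale sinusoid:
SNR = 6.02 * N + 1.76
    = 6.02 * 17 + 1.76
    = 102.34 + 1.76
    = 104.1 dB

104.1 dB


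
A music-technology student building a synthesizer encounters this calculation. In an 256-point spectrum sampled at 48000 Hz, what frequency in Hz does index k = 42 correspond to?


Frequency of DFT bin k:
f_k = k * fs / N
    = 42 * 48000 / 256
    = 2016000 / 256
    = 7875.0 Hz

7875.0 Hz


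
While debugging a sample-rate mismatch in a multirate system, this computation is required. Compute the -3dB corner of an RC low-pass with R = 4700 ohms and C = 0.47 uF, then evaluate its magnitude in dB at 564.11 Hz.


Step 1 — cutoff frequency:
fc = 1 / (2*pi*R*C)
C = 0.47 uF = 4.7e-07 F
fc = 1 / (2*pi*4700*4.7e-07)
   = 72.0484 Hz

Step 2 — magnitude at f = 564.11 Hz:
|H(f)| = 1 / sqrt(1 + (f/fc)^2)
f/fc = 564.11 / 72.0484 = 7.829598
|H| = 1 / sqrt(1 + 61.302605) = 0.1266913
|H|_dB = 20*log10(0.1266913) = -17.95 dB

fc = 72.0484 Hz; |H(564.11 Hz)| = -17.95 dB


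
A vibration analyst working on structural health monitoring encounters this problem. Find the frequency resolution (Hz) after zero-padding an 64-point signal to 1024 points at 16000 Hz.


Frequency resolution after zero-padding:
N_padded = 64 * 16 = 1024
df = fs / N_padded
   = 16000 / 1024
   = 15.625 Hz

15.625 Hz


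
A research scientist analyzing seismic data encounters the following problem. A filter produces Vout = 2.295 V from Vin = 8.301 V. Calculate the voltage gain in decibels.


Voltage gain in dB:
G = 20 * log10(Vout / Vin)
  = 20 * log10(2.295 / 8.301)
  = 20 * log10(0.276473)
  = 20 * -0.558348
  = -11.17 dB

-11.17 dB


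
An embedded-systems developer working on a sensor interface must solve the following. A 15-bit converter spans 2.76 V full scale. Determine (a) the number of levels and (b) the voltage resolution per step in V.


Step 1 — number of quantization levels:
L = 2^N = 2^15 = 32768

Step 2 — LSB step size:
delta = Vfs / L
      = 2.76 / 32768
      = 8.423e-05 V

Levels = 32768; step size = 8.423e-05 V


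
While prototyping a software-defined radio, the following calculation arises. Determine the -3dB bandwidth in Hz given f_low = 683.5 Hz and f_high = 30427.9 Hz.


Bandwidth is the difference of -3dB frequencies:
BW = f_high - f_low
   = 30427.9 - 683.5
   = 29744.4 Hz

29744.4 Hz


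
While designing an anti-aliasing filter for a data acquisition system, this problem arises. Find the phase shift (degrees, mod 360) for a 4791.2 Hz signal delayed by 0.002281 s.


Phase shift from frequency and time delay:
phi = 360 * f * t_delay
    = 360 * 4791.2 * 0.002281
    = 3934.34 degrees
    mod 360 = 334.34 degrees

334.34 degrees


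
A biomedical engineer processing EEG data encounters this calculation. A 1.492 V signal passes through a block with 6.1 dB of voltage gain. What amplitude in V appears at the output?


Output voltage from dB gain:
V_out = V_in * 10^(gain_dB / 20)
      = 1.492 * 10^(6.1 / 20)
      = 1.492 * 2.018366
      = 3.0114 V

3.0114 V


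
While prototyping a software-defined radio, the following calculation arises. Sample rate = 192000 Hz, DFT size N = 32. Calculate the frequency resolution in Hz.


DFT frequency resolution:
df = fs / N
   = 192000 / 32
   = 6000.0 Hz

6000.0 Hz


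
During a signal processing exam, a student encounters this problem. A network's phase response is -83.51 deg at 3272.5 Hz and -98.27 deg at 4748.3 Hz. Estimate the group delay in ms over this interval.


Group delay from phase difference:
tau = -d(phi)/d(omega)
d(phi) = -14.76 deg = -0.257611 rad
d(omega) = 2*pi*(4748.3 - 3272.5) = 9272.7249 rad/s
tau = -(-0.257611) / 9272.7249
    = 0.0278 ms

0.0278 ms


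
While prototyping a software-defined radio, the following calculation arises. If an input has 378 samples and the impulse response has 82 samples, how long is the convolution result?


Linear convolution output length:
L = N + M - 1
  = 378 + 82 - 1
  = 459 samples

459


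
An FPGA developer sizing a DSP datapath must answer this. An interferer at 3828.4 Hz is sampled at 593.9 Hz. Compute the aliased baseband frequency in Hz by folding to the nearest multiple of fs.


Compute the nearest integer multiple of fs to the signal:
n = round(3828.4 / 593.9) = 6
f_alias = |3828.4 - 6 * 593.9|
        = |3828.4 - 3563.4|
        = 265.0 Hz

265.0


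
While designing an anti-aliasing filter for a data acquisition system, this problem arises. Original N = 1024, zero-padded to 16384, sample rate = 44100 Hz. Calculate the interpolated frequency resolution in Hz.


Frequency resolution after zero-padding:
N_padded = 1024 * 16 = 16384
df = fs / N_padded
   = 44100 / 16384
   = 2.6917 Hz

2.6917 Hz


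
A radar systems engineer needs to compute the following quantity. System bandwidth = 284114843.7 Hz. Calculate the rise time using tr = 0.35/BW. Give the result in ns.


Rise time from bandwidth relationship:
tr = 0.35 / BW
   = 0.35 / 284114843.7
   = 1.231896213e-09 s
   = 1.2319 ns

1.2319 ns


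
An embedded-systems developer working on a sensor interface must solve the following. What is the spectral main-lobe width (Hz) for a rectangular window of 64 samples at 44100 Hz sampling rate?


Main lobe width for a rectangular window:
Width = 2 * fs / N
      = 2 * 44100 / 64
      = 88200 / 64
      = 1378.125 Hz

1378.125 Hz


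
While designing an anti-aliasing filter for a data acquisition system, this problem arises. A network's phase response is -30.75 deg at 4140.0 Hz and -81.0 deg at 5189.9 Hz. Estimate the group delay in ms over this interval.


Group delay from phase difference:
tau = -d(phi)/d(omega)
d(phi) = -50.25 deg = -0.877028 rad
d(omega) = 2*pi*(5189.9 - 4140.0) = 6596.7163 rad/s
tau = -(-0.877028) / 6596.7163
    = 0.1329 ms

0.1329 ms


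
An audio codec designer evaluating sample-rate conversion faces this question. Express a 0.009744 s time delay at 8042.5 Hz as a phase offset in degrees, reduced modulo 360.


Phase shift from frequency and time delay:
phi = 360 * f * t_delay
    = 360 * 8042.5 * 0.009744
    = 28211.8 degrees
    mod 360 = 131.8 degrees

131.8 degrees


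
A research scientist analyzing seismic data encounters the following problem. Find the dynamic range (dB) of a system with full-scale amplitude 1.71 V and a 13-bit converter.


Dynamic range from full-scale to LSB:
V_min = V_max / 2^bits = 1.71 / 2^13
DR = 20 * log10(V_max / V_min)
   = 20 * log10(2^13)
   = 20 * 13 * log10(2)
   = 78.27 dB

78.27 dB


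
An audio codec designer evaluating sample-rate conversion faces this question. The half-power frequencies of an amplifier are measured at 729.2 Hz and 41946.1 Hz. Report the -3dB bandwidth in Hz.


Bandwidth is the difference of -3dB frequencies:
BW = f_high - f_low
   = 41946.1 - 729.2
   = 41216.9 Hz

41216.9 Hz


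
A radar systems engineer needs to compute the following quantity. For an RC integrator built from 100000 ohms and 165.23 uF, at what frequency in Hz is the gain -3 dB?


Cutoff frequency of a first-order RC filter:
fc = 1 / (2 * pi * R * C)
C = 165.23 uF = 0.00016523 F
fc = 1 / (2 * pi * 100000 * 0.00016523)
   = 1 / 103.81707083053
   = 0.009632 Hz

0.009632 Hz


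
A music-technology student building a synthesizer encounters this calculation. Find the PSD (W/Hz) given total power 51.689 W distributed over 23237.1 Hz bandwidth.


Power spectral density:
PSD = P / BW
    = 51.689 / 23237.1
    = 0.00222442 W/Hz

0.00222442 W/Hz


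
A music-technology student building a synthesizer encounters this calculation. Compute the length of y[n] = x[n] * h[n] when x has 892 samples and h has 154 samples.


Linear convolution output length:
L = N + M - 1
  = 892 + 154 - 1
  = 1045 samples

1045


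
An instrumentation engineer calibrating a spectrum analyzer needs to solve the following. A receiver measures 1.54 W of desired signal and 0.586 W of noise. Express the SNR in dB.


SNR in decibels:
SNR = 10 * log10(Ps / Pn)
    = 10 * log10(1.54 / 0.586)
    = 10 * log10(2.628)
    = 10 * 0.4196
    = 4.2 dB

4.2 dB


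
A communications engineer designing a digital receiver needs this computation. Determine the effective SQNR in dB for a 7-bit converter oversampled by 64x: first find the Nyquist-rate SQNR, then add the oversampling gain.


Step 1 — baseline SQNR at Nyquist:
SQNR_base = 6.02*N + 1.76
          = 6.02*7 + 1.76
          = 43.9 dB

Step 2 — oversampling processing gain:
G = 10*log10(OSR) = 10*log10(64) = 18.06 dB

Step 3 — total:
SQNR_total = 43.9 + 18.06 = 61.96 dB

Base SQNR = 43.9 dB; oversampled SQNR = 61.96 dB


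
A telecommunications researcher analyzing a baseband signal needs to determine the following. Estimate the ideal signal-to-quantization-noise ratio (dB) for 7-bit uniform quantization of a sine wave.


Theoretical SNR for a full-scale sinusoid:
SNR = 6.02 * N + 1.76
    = 6.02 * 7 + 1.76
    = 42.14 + 1.76
    = 43.9 dB

43.9 dB


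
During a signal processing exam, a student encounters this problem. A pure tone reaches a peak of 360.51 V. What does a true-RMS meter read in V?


RMS voltage for a sinusoidal waveform:
V_rms = V_peak / sqrt(2)
      = 360.51 / 1.414214
      = 254.919 V

254.919 V


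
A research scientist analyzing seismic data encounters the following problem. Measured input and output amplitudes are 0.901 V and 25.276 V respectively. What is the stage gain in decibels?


Voltage gain in dB:
G = 20 * log10(Vout / Vin)
  = 20 * log10(25.276 / 0.901)
  = 20 * log10(28.053274)
  = 20 * 1.447984
  = 28.96 dB

28.96 dB


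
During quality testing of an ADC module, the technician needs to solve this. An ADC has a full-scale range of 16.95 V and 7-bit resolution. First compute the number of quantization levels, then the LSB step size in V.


Step 1 — number of quantization levels:
L = 2^N = 2^7 = 128

Step 2 — LSB step size:
delta = Vfs / L
      = 16.95 / 128
      = 0.13242187 V

Levels = 128; step size = 0.13242187 V


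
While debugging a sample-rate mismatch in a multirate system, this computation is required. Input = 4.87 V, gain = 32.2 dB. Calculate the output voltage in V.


Output voltage from dB gain:
V_out = V_in * 10^(gain_dB / 20)
      = 4.87 * 10^(32.2 / 20)
      = 4.87 * 40.738028
      = 198.3942 V

198.3942 V


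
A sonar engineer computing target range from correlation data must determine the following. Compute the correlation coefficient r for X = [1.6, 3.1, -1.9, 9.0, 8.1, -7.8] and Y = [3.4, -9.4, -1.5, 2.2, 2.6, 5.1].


Pearson correlation coefficient (population):
r = cov(X,Y) / (std(X) * std(Y))
Mean X = 2.0167, Mean Y = 0.4
Cov(X,Y) = -4.101667
Std(X) = 5.756566, Std(Y) = 4.810059
r = -0.1481

-0.1481


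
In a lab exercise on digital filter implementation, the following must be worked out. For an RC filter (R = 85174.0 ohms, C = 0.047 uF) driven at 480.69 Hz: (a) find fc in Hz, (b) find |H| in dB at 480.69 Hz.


Step 1 — cutoff frequency:
fc = 1 / (2*pi*R*C)
C = 0.047 uF = 4.7e-08 F
fc = 1 / (2*pi*85174.0*4.7e-08)
   = 39.7571 Hz

Step 2 — magnitude at f = 480.69 Hz:
|H(f)| = 1 / sqrt(1 + (f/fc)^2)
f/fc = 480.69 / 39.7571 = 12.090671
|H| = 1 / sqrt(1 + 146.184325) = 0.0824269
|H|_dB = 20*log10(0.0824269) = -21.68 dB

fc = 39.7571 Hz; |H(480.69 Hz)| = -21.68 dB


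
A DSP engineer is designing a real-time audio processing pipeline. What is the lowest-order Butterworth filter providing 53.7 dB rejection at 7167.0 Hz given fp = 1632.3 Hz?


Butterworth filter order formula:
n = log10(10^(A/10) - 1) / (2 * log10(f_stop/f_pass))
10^(53.7/10) - 1 = 234421.8815
f_stop/f_pass = 7167.0 / 1632.3 = 4.3907
n = 4.1787 -> ceil = 5

5


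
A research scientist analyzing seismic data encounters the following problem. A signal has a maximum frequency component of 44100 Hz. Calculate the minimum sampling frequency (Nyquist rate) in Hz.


The Nyquist rate is twice the maximum frequency component.
fs_min = 2 * fmax
      = 2 * 44100
      = 88200 Hz

88200


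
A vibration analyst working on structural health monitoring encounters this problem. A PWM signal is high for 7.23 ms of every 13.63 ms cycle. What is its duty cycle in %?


Duty cycle as a percentage:
DC = (t_on / T) * 100
   = (7.23 / 13.63) * 100
   = 0.530448 * 100
   = 53.04 %

53.04 %


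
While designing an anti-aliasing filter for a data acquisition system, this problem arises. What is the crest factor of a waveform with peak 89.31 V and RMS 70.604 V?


Crest factor is the ratio of peak to RMS:
CF = V_peak / V_rms
   = 89.31 / 70.604
   = 1.2649

1.2649


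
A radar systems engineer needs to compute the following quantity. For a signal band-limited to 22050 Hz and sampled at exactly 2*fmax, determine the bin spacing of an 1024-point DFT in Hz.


Step 1 — Nyquist sampling rate:
fs = 2 * fmax = 2 * 22050 = 44100 Hz

Step 2 — DFT bin spacing:
df = fs / N = 44100 / 1024 = 43.0664 Hz

43.0664 Hz


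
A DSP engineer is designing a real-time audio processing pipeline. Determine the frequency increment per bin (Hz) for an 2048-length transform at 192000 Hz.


DFT frequency resolution:
df = fs / N
   = 192000 / 2048
   = 93.75 Hz

93.75 Hz


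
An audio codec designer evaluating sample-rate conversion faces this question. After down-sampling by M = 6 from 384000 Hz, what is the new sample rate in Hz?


Decimation reduces the sample rate:
fs_out = fs_in / M
       = 384000 / 6
       = 64000.0 Hz

64000.0 Hz


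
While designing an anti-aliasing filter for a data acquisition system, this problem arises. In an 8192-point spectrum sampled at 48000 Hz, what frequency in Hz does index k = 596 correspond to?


Frequency of DFT bin k:
f_k = k * fs / N
    = 596 * 48000 / 8192
    = 28608000 / 8192
    = 3492.188 Hz

3492.188 Hz


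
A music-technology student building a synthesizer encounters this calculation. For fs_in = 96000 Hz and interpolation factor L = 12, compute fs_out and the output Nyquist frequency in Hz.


Step 1 — output sample rate after interpolation by L:
fs_out = L * fs_in = 12 * 96000 = 1152000 Hz

Step 2 — Nyquist frequency of the output stream:
f_Nyq = fs_out / 2 = 1152000 / 2 = 576000.0 Hz

fs_out = 1152000 Hz; f_Nyquist = 576000.0 Hz


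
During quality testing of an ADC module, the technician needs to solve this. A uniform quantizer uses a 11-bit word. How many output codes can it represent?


Number of quantization levels = 2^N
= 2^11
= 2048

2048


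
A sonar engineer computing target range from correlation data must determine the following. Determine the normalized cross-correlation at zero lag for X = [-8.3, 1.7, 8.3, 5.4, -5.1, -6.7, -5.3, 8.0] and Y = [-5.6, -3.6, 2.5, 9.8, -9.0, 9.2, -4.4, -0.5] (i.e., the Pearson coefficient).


Pearson correlation coefficient (population):
r = cov(X,Y) / (std(X) * std(Y))
Mean X = -0.25, Mean Y = -0.2
Cov(X,Y) = 14.65125
Std(X) = 6.445153, Std(Y) = 6.437585
r = 0.3531

0.3531


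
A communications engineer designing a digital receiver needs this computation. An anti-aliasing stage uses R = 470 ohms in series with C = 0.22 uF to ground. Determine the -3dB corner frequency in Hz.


Cutoff frequency of a first-order RC filter:
fc = 1 / (2 * pi * R * C)
C = 0.22 uF = 2.2e-07 F
fc = 1 / (2 * pi * 470 * 2.2e-07)
   = 1 / 0.00064968136076237
   = 1539.216084 Hz

1539.216084 Hz


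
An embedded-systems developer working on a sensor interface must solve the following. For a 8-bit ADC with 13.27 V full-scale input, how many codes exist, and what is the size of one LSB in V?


Step 1 — number of quantization levels:
L = 2^N = 2^8 = 256

Step 2 — LSB step size:
delta = Vfs / L
      = 13.27 / 256
      = 0.05183594 V

Levels = 256; step size = 0.05183594 V


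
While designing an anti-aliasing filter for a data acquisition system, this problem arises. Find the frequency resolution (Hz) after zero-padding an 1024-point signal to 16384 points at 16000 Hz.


Frequency resolution after zero-padding:
N_padded = 1024 * 16 = 16384
df = fs / N_padded
   = 16000 / 16384
   = 0.9766 Hz

0.9766 Hz


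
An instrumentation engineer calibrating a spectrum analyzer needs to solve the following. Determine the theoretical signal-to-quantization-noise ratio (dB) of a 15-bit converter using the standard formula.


Theoretical SNR for a full-scale sinusoid:
SNR = 6.02 * N + 1.76
    = 6.02 * 15 + 1.76
    = 90.3 + 1.76
    = 92.06 dB

92.06 dB


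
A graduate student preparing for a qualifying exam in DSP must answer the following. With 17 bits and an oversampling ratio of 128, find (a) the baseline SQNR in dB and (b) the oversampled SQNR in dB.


Step 1 — baseline SQNR at Nyquist:
SQNR_base = 6.02*N + 1.76
          = 6.02*17 + 1.76
          = 104.1 dB

Step 2 — oversampling processing gain:
G = 10*log10(OSR) = 10*log10(128) = 21.07 dB

Step 3 — total:
SQNR_total = 104.1 + 21.07 = 125.17 dB

Base SQNR = 104.1 dB; oversampled SQNR = 125.17 dB


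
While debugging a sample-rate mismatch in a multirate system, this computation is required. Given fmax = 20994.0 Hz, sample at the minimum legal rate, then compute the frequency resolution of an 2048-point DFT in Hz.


Step 1 — Nyquist sampling rate:
fs = 2 * fmax = 2 * 20994.0 = 41988.0 Hz

Step 2 — DFT bin spacing:
df = fs / N = 41988.0 / 2048 = 20.502 Hz

20.502 Hz


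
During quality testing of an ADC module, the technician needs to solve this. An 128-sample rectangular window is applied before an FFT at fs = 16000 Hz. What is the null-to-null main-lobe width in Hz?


Main lobe width for a rectangular window:
Width = 2 * fs / N
      = 2 * 16000 / 128
      = 32000 / 128
      = 250.0 Hz

250.0 Hz


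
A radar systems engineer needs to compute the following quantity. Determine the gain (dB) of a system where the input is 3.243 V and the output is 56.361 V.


Voltage gain in dB:
G = 20 * log10(Vout / Vin)
  = 20 * log10(56.361 / 3.243)
  = 20 * log10(17.379278)
  = 20 * 1.240032
  = 24.8 dB

24.8 dB


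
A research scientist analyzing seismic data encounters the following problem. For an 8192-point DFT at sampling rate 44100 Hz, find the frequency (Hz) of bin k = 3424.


Frequency of DFT bin k:
f_k = k * fs / N
    = 3424 * 44100 / 8192
    = 150998400 / 8192
    = 18432.422 Hz

18432.422 Hz


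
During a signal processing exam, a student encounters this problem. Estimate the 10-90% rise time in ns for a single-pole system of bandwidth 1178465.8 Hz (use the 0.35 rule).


Rise time from bandwidth relationship:
tr = 0.35 / BW
   = 0.35 / 1178465.8
   = 2.96996315e-07 s
   = 296.9963 ns

296.9963 ns


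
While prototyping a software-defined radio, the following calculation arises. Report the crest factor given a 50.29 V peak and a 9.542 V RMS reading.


Crest factor is the ratio of peak to RMS:
CF = V_peak / V_rms
   = 50.29 / 9.542
   = 5.2704

5.2704


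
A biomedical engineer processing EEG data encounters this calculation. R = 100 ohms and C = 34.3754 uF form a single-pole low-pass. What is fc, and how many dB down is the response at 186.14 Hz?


Step 1 — cutoff frequency:
fc = 1 / (2*pi*R*C)
C = 34.3754 uF = 3.43754e-05 F
fc = 1 / (2*pi*100*3.43754e-05)
   = 46.2991 Hz

Step 2 — magnitude at f = 186.14 Hz:
|H(f)| = 1 / sqrt(1 + (f/fc)^2)
f/fc = 186.14 / 46.2991 = 4.020381
|H| = 1 / sqrt(1 + 16.163463) = 0.2413779
|H|_dB = 20*log10(0.2413779) = -12.35 dB

fc = 46.2991 Hz; |H(186.14 Hz)| = -12.35 dB


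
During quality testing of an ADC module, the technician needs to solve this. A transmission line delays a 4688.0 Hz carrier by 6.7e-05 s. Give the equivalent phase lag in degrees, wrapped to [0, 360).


Phase shift from frequency and time delay:
phi = 360 * f * t_delay
    = 360 * 4688.0 * 6.7e-05
    = 113.07 degrees
    mod 360 = 113.07 degrees

113.07 degrees


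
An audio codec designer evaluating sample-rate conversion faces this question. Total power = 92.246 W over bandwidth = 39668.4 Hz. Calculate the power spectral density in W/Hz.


Power spectral density:
PSD = P / BW
    = 92.246 / 39668.4
    = 0.00232543 W/Hz

0.00232543 W/Hz


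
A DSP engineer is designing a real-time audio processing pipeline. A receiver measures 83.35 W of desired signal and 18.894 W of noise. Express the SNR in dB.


SNR in decibels:
SNR = 10 * log10(Ps / Pn)
    = 10 * log10(83.35 / 18.894)
    = 10 * log10(4.4115)
    = 10 * 0.6446
    = 6.45 dB

6.45 dB


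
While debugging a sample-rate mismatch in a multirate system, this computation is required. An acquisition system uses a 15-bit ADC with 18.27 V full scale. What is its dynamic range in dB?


Dynamic range from full-scale to LSB:
V_min = V_max / 2^bits = 18.27 / 2^15
DR = 20 * log10(V_max / V_min)
   = 20 * log10(2^15)
   = 20 * 15 * log10(2)
   = 90.31 dB

90.31 dB


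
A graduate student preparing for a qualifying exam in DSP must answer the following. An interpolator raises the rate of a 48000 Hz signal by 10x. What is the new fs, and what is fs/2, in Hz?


Step 1 — output sample rate after interpolation by L:
fs_out = L * fs_in = 10 * 48000 = 480000 Hz

Step 2 — Nyquist frequency of the output stream:
f_Nyq = fs_out / 2 = 480000 / 2 = 240000.0 Hz

fs_out = 480000 Hz; f_Nyquist = 240000.0 Hz


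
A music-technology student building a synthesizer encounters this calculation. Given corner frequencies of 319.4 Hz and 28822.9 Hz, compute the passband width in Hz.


Bandwidth is the difference of -3dB frequencies:
BW = f_high - f_low
   = 28822.9 - 319.4
   = 28503.5 Hz

28503.5 Hz


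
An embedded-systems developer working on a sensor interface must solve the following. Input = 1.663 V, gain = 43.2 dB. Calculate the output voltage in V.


Output voltage from dB gain:
V_out = V_in * 10^(gain_dB / 20)
      = 1.663 * 10^(43.2 / 20)
      = 1.663 * 144.543977
      = 240.3766 V

240.3766 V


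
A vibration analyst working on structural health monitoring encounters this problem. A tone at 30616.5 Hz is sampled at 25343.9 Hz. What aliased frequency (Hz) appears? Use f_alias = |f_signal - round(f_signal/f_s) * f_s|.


Compute the nearest integer multiple of fs to the signal:
n = round(30616.5 / 25343.9) = 1
f_alias = |30616.5 - 1 * 25343.9|
        = |30616.5 - 25343.9|
        = 5272.6 Hz

5272.6


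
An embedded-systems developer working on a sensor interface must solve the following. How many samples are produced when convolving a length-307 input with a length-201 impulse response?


Linear convolution output length:
L = N + M - 1
  = 307 + 201 - 1
  = 507 samples

507


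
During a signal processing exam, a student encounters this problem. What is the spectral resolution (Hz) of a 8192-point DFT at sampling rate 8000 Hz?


DFT frequency resolution:
df = fs / N
   = 8000 / 8192
   = 0.9766 Hz

0.9766 Hz


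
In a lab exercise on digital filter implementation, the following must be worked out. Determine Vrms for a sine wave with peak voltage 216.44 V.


RMS voltage for a sinusoidal waveform:
V_rms = V_peak / sqrt(2)
      = 216.44 / 1.414214
      = 153.046 V

153.046 V


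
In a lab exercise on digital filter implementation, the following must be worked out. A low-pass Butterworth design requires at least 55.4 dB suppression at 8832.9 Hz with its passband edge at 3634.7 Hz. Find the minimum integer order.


Butterworth filter order formula:
n = log10(10^(A/10) - 1) / (2 * log10(f_stop/f_pass))
10^(55.4/10) - 1 = 346735.8505
f_stop/f_pass = 8832.9 / 3634.7 = 2.4302
n = 7.183 -> ceil = 8

8


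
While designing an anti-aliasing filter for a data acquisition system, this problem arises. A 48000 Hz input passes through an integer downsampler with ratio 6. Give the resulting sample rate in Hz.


Decimation reduces the sample rate:
fs_out = fs_in / M
       = 48000 / 6
       = 8000.0 Hz

8000.0 Hz


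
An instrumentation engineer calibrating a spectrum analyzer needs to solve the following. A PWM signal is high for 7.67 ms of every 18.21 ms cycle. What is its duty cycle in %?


Duty cycle as a percentage:
DC = (t_on / T) * 100
   = (7.67 / 18.21) * 100
   = 0.421197 * 100
   = 42.12 %

42.12 %


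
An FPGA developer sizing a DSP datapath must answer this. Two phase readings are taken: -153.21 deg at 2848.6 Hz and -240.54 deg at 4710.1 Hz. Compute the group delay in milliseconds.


Group delay from phase difference:
tau = -d(phi)/d(omega)
d(phi) = -87.33 deg = -1.524196 rad
d(omega) = 2*pi*(4710.1 - 2848.6) = 11696.1494 rad/s
tau = -(-1.524196) / 11696.1494
    = 0.1303 ms

0.1303 ms


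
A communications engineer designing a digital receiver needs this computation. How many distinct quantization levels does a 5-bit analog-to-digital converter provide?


Number of quantization levels = 2^N
= 2^5
= 32

32


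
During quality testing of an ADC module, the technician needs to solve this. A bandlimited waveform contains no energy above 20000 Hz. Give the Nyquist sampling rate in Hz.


The Nyquist rate is twice the maximum frequency component.
fs_min = 2 * fmax
      = 2 * 20000
      = 40000 Hz

40000


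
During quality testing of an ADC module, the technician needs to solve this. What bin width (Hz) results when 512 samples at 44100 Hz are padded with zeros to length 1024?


Frequency resolution after zero-padding:
N_padded = 512 * 2 = 1024
df = fs / N_padded
   = 44100 / 1024
   = 43.0664 Hz

43.0664 Hz


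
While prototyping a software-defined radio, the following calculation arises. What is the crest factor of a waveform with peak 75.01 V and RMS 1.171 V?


Crest factor is the ratio of peak to RMS:
CF = V_peak / V_rms
   = 75.01 / 1.171
   = 64.0564

64.0564


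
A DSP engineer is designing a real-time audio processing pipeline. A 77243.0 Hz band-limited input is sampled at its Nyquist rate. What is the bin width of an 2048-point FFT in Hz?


Step 1 — Nyquist sampling rate:
fs = 2 * fmax = 2 * 77243.0 = 154486.0 Hz

Step 2 — DFT bin spacing:
df = fs / N = 154486.0 / 2048 = 75.4326 Hz

75.4326 Hz


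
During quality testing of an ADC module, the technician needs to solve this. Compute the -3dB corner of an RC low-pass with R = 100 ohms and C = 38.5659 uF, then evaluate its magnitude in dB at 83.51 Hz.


Step 1 — cutoff frequency:
fc = 1 / (2*pi*R*C)
C = 38.5659 uF = 3.85659e-05 F
fc = 1 / (2*pi*100*3.85659e-05)
   = 41.2683 Hz

Step 2 — magnitude at f = 83.51 Hz:
|H(f)| = 1 / sqrt(1 + (f/fc)^2)
f/fc = 83.51 / 41.2683 = 2.023587
|H| = 1 / sqrt(1 + 4.094904) = 0.4430288
|H|_dB = 20*log10(0.4430288) = -7.07 dB

fc = 41.2683 Hz; |H(83.51 Hz)| = -7.07 dB


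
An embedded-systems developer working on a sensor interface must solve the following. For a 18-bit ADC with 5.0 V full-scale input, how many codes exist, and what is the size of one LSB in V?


Step 1 — number of quantization levels:
L = 2^N = 2^18 = 262144

Step 2 — LSB step size:
delta = Vfs / L
      = 5.0 / 262144
      = 1.907e-05 V

Levels = 262144; step size = 1.907e-05 V


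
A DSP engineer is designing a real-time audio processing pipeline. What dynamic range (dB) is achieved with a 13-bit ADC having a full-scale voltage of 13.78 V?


Dynamic range from full-scale to LSB:
V_min = V_max / 2^bits = 13.78 / 2^13
DR = 20 * log10(V_max / V_min)
   = 20 * log10(2^13)
   = 20 * 13 * log10(2)
   = 78.27 dB

78.27 dB


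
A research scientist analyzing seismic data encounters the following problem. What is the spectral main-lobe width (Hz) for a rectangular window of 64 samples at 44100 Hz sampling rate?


Main lobe width for a rectangular window:
Width = 2 * fs / N
      = 2 * 44100 / 64
      = 88200 / 64
      = 1378.125 Hz

1378.125 Hz


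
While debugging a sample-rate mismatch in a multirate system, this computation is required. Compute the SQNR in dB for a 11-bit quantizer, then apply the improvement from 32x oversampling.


Step 1 — baseline SQNR at Nyquist:
SQNR_base = 6.02*N + 1.76
          = 6.02*11 + 1.76
          = 67.98 dB

Step 2 — oversampling processing gain:
G = 10*log10(OSR) = 10*log10(32) = 15.05 dB

Step 3 — total:
SQNR_total = 67.98 + 15.05 = 83.03 dB

Base SQNR = 67.98 dB; oversampled SQNR = 83.03 dB


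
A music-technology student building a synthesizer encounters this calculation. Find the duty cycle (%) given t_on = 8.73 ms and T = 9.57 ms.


Duty cycle as a percentage:
DC = (t_on / T) * 100
   = (8.73 / 9.57) * 100
   = 0.912226 * 100
   = 91.22 %

91.22 %


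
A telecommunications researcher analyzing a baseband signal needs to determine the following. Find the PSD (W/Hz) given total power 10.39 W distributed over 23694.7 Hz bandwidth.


Power spectral density:
PSD = P / BW
    = 10.39 / 23694.7
    = 0.00043849 W/Hz

0.00043849 W/Hz


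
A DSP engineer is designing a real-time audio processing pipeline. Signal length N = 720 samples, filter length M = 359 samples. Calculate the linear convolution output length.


Linear convolution output length:
L = N + M - 1
  = 720 + 359 - 1
  = 1078 samples

1078


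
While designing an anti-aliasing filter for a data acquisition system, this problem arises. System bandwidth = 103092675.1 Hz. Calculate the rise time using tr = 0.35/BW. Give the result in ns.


Rise time from bandwidth relationship:
tr = 0.35 / BW
   = 0.35 / 103092675.1
   = 3.39500357e-09 s
   = 3.395 ns

3.395 ns


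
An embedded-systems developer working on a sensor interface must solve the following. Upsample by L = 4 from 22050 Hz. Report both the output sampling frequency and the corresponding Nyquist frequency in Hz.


Step 1 — output sample rate after interpolation by L:
fs_out = L * fs_in = 4 * 22050 = 88200 Hz

Step 2 — Nyquist frequency of the output stream:
f_Nyq = fs_out / 2 = 88200 / 2 = 44100.0 Hz

fs_out = 88200 Hz; f_Nyquist = 44100.0 Hz


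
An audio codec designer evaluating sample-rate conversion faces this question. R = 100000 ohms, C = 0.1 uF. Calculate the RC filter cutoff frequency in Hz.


Cutoff frequency of a first-order RC filter:
fc = 1 / (2 * pi * R * C)
C = 0.1 uF = 1e-07 F
fc = 1 / (2 * pi * 100000 * 1e-07)
   = 1 / 0.062831853071796
   = 15.915494 Hz

15.915494 Hz


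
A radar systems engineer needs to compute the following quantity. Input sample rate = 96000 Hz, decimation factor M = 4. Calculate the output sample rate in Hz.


Decimation reduces the sample rate:
fs_out = fs_in / M
       = 96000 / 4
       = 24000.0 Hz

24000.0 Hz


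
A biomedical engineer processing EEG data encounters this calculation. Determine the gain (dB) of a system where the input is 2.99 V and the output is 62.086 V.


Voltage gain in dB:
G = 20 * log10(Vout / Vin)
  = 20 * log10(62.086 / 2.99)
  = 20 * log10(20.764548)
  = 20 * 1.317322
  = 26.35 dB

26.35 dB


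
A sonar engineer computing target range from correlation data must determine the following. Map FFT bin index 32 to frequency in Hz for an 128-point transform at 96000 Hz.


Frequency of DFT bin k:
f_k = k * fs / N
    = 32 * 96000 / 128
    = 3072000 / 128
    = 24000.0 Hz

24000.0 Hz


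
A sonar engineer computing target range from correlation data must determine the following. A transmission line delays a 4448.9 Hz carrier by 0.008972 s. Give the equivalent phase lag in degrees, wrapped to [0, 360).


Phase shift from frequency and time delay:
phi = 360 * f * t_delay
    = 360 * 4448.9 * 0.008972
    = 14369.59 degrees
    mod 360 = 329.59 degrees

329.59 degrees


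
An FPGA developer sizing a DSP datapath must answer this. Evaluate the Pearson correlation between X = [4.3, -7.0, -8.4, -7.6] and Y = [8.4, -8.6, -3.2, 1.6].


Pearson correlation coefficient (population):
r = cov(X,Y) / (std(X) * std(Y))
Mean X = -4.675, Mean Y = -0.45
Cov(X,Y) = 25.65625
Std(X) = 5.205466, Std(Y) = 6.255198
r = 0.7879

0.7879


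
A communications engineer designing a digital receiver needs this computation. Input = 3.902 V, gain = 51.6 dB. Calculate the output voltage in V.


Output voltage from dB gain:
V_out = V_in * 10^(gain_dB / 20)
      = 3.902 * 10^(51.6 / 20)
      = 3.902 * 380.189396
      = 1483.499 V

1483.499 V


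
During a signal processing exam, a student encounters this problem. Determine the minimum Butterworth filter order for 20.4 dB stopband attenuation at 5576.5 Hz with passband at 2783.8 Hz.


Butterworth filter order formula:
n = log10(10^(A/10) - 1) / (2 * log10(f_stop/f_pass))
10^(20.4/10) - 1 = 108.6478
f_stop/f_pass = 5576.5 / 2783.8 = 2.0032
n = 3.374 -> ceil = 4

4


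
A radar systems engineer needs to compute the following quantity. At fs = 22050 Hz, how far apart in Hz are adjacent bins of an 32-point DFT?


DFT frequency resolution:
df = fs / N
   = 22050 / 32
   = 689.0625 Hz

689.0625 Hz


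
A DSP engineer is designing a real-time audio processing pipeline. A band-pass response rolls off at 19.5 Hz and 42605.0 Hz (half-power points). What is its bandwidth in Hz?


Bandwidth is the difference of -3dB frequencies:
BW = f_high - f_low
   = 42605.0 - 19.5
   = 42585.5 Hz

42585.5 Hz


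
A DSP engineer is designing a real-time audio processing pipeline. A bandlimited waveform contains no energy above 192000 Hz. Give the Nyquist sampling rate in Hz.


The Nyquist rate is twice the maximum frequency component.
fs_min = 2 * fmax
      = 2 * 192000
      = 384000 Hz

384000


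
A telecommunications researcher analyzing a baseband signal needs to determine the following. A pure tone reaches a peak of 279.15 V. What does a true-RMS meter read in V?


RMS voltage for a sinusoidal waveform:
V_rms = V_peak / sqrt(2)
      = 279.15 / 1.414214
      = 197.389 V

197.389 V
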